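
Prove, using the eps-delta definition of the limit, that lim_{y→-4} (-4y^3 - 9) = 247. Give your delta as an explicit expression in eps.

delta = min(1, eps/244)

Let eps > 0. We want delta > 0 such that 0 < |y + 4| < delta implies |(-4y^3 - 9) − 247| < eps.
(-4y^3 - 9) − 247 = -4y^3 - 256 = (y + 4)(-4y^2 + 16y - 64).
So |(-4y^3 - 9) − 247| = |y + 4|·|-4y^2 + 16y - 64|.
Assume first that |y + 4| < 1, so |y| < 5. Then |-4y^2 + 16y - 64| ≤ 4·5^2 + 16·5 + 64 = 244.
Hence |(-4y^3 - 9) − 247| ≤ 244|y + 4| < eps provided |y + 4| < eps/244.
Choosing delta = min(1, eps/244) ensures both conditions, hence |(-4y^3 - 9) − 247| < eps.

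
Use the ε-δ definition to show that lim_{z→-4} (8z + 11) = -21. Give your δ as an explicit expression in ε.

δ = ε/8

Fix ε > 0. We need δ > 0 so that 0 < |z + 4| < δ implies |(8z + 11) + 21| < ε.
Since (8z + 11) + 21 = 8(z + 4), we have |(8z + 11) + 21| = 8|z + 4|.
Thus it suffices that |z + 4| < ε/8.
Take δ = ε/8. If 0 < |z + 4| < δ then |(8z + 11) + 21| = 8|z + 4| < 8·(ε/8) = ε.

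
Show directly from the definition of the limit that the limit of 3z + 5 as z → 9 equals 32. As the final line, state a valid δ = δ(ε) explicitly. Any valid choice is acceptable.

Suppose ε > 0. We need δ > 0 so that 0 < |z − 9| < δ implies |(3z + 5) − 32| < ε.
|(3z + 5) − 32| = |3z - 27| = 3|z − 9|.
So 3|z − 9| < ε exactly when |z − 9| < ε/3.
Take δ = ε/3. If 0 < |z − 9| < δ then |(3z + 5) − 32| = 3|z − 9| < 3·(ε/3) = ε.

δ = ε/3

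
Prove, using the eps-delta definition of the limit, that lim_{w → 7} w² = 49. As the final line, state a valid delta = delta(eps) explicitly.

delta = min(1, eps/15)

Suppose eps > 0. We seek delta > 0 with 0 < |w − 7| < delta ⇒ |w² − 49| < eps.
Factor: w² − 49 = (w − 7)(w + 7), so |w² − 49| = |w − 7|·|w + 7|.
Restrict delta ≤ 1. Then |w − 7| < 1 gives |w| < 8, so by the triangle inequality |w + 7| ≤ 8 + 7 = 15.
Hence |w² − 49| ≤ 15|w − 7|, which is < eps once |w − 7| < eps/15.
Take delta = min(1, eps/15). If 0 < |w − 7| < delta then both bounds hold and |w² − 49| ≤ 15|w − 7| < 15·(eps/15) = eps.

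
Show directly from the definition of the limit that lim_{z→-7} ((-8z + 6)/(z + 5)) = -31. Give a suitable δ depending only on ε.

δ = min(1, (1/23)ε)

Suppose ε > 0. We want δ > 0 with 0 < |z + 7| < δ ⇒ |(-8z + 6)/(z + 5) + 31| < ε.
Combining over a common denominator, (-8z + 6)/(z + 5) + 31 = [(-8z + 6)·(-2) − 62·(z + 5)] / [(-2)·(z + 5)] = -46(z + 7) / ((-2)(z + 5)).
So |(-8z + 6)/(z + 5) + 31| = 46|z + 7| / (2·|z + 5|).
Restrict δ ≤ 1. Then |z + 7| < 1 gives |z + 5| = |(z + 7) + (-2)| ≥ 2 − 1 = 1.
Hence |(-8z + 6)/(z + 5) + 31| < 46|z + 7|/(2·1) = 23|z + 7|, which is < ε once |z + 7| < (1/23)ε.
Take δ = min(1, (1/23)ε). Then 0 < |z + 7| < δ forces both bounds, so |(-8z + 6)/(z + 5) + 31| < ε.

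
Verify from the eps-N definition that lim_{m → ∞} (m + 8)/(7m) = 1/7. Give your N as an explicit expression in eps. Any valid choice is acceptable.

N = (8/7)/eps

Fix eps > 0. For m ≥ 1, |(m + 8)/(7m) − (1/7)| = |56|/(7(7m)) = 56/(7(7m)).
Since 7m ≥ 7m for m ≥ 1, this is ≤ 56/(7·7m) = (8/7)/m.
So |(m + 8)/(7m) − (1/7)| < eps whenever m > (8/7)/eps.
Take N = (8/7)/eps. If m > N then |(m + 8)/(7m) − (1/7)| ≤ (8/7)/m < eps.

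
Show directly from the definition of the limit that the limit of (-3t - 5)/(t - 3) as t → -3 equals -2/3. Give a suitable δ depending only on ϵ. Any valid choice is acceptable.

Suppose ϵ > 0. We want δ > 0 with 0 < |t + 3| < δ ⇒ |(-3t - 5)/(t - 3) + 2/3| < ϵ.
Combining over a common denominator, (-3t - 5)/(t - 3) + 2/3 = [(-3t - 5)·(-6) − 4·(t - 3)] / [(-6)·(t - 3)] = 14(t + 3) / ((-6)(t - 3)).
So |(-3t - 5)/(t - 3) + 2/3| = 14|t + 3| / (6·|t − 3|).
Restrict δ ≤ 3. Then |t + 3| < 3 gives |t − 3| = |(t + 3) + (-6)| ≥ 6 − 3 = 3.
Hence |(-3t - 5)/(t - 3) + 2/3| < 14|t + 3|/(6·3) = (7/9)|t + 3|, which is < ϵ once |t + 3| < (9/7)ϵ.
Take δ = min(3, (9/7)ϵ). Then 0 < |t + 3| < δ forces both bounds, so |(-3t - 5)/(t - 3) + 2/3| < ϵ.

δ = min(3, (9/7)ϵ)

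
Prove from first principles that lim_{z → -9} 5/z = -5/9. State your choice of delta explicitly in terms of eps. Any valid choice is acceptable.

Fix eps > 0. We seek delta > 0 such that 0 < |z + 9| < delta implies |5/z + 5/9| < eps.
|5/z + 5/9| = 5·|-9 − z|/(9·|z|) = 5|z + 9|/(9|z|).
Require delta ≤ 9/2 so that |z| > 9 − 9/2 = 9/2, hence 9|z| > 81/2.
Then |5/z + 5/9| < 5|z + 9|/(81/2), which is < eps when |z + 9| < (81/10)eps.
Take delta = min(9/2, (81/10)eps). Then 0 < |z + 9| < delta gives both |z + 9| < 9/2 and |z + 9| < (81/10)eps, so |5/z + 5/9| < eps.

delta = min(9/2, (81/10)eps)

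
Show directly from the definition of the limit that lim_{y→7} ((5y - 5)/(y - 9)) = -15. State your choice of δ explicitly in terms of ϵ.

Let ϵ > 0 be given. We want δ > 0 with 0 < |y − 7| < δ ⇒ |(5y - 5)/(y - 9) + 15| < ϵ.
Combining over a common denominator, (5y - 5)/(y - 9) + 15 = [(5y - 5)·(-2) − 30·(y - 9)] / [(-2)·(y - 9)] = -40(y − 7) / ((-2)(y - 9)).
So |(5y - 5)/(y - 9) + 15| = 40|y − 7| / (2·|y − 9|).
Restrict δ ≤ 1. Then |y − 7| < 1 gives |y − 9| = |(y − 7) + (-2)| ≥ 2 − 1 = 1.
Hence |(5y - 5)/(y - 9) + 15| < 40|y − 7|/(2·1) = 20|y − 7|, which is < ϵ once |y − 7| < (1/20)ϵ.
Take δ = min(1, (1/20)ϵ). Then 0 < |y − 7| < δ forces both bounds, so |(5y - 5)/(y - 9) + 15| < ϵ.

δ = min(1, (1/20)ϵ)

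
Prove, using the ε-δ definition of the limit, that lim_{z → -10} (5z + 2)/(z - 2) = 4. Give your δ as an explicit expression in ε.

Let ε > 0. We want δ > 0 with 0 < |z + 10| < δ ⇒ |(5z + 2)/(z - 2) − 4| < ε.
Combining over a common denominator, (5z + 2)/(z - 2) − 4 = [(5z + 2)·(-12) − (-48)·(z - 2)] / [(-12)·(z - 2)] = -12(z + 10) / ((-12)(z - 2)).
So |(5z + 2)/(z - 2) − 4| = 12|z + 10| / (12·|z − 2|).
Restrict δ ≤ 6. Then |z + 10| < 6 gives |z − 2| = |(z + 10) + (-12)| ≥ 12 − 6 = 6.
Hence |(5z + 2)/(z - 2) − 4| < 12|z + 10|/(12·6) = (1/6)|z + 10|, which is < ε once |z + 10| < 6ε.
Take δ = min(6, 6ε). Then 0 < |z + 10| < δ forces both bounds, so |(5z + 2)/(z - 2) − 4| < ε.

δ = min(6, 6ε)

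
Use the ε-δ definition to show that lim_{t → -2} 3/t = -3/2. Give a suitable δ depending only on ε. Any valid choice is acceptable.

δ = min(1, (2/3)ε)

Fix ε > 0. We seek δ > 0 such that 0 < |t + 2| < δ implies |3/t + 3/2| < ε.
|3/t + 3/2| = 3·|-2 − t|/(2·|t|) = 3|t + 2|/(2|t|).
Require δ ≤ 1 so that |t| > 2 − 1 = 1, hence 2|t| > 2.
Then |3/t + 3/2| < 3|t + 2|/2, which is < ε when |t + 2| < (2/3)ε.
Take δ = min(1, (2/3)ε). Then 0 < |t + 2| < δ gives both |t + 2| < 1 and |t + 2| < (2/3)ε, so |3/t + 3/2| < ε.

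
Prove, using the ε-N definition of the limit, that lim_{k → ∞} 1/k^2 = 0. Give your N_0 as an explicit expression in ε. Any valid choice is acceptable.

N_0 = (1/ε)^{1/2}

Let ε > 0. For k ≥ 1, |1/k^2 − 0| = 1/k^2.
1/k^2 < ε ⇔ k^2 > 1/ε ⇔ k > (1/ε)^{1/2}.
Take N_0 = (1/ε)^{1/2}. Then k > N_0 implies 1/k^2 < ε.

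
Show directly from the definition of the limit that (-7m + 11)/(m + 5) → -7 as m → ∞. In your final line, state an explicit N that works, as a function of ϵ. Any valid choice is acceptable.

Suppose ϵ > 0. For m ≥ 1, |(-7m + 11)/(m + 5) + 7| = |46|/((m + 5)) = 46/((m + 5)).
Since m + 5 ≥ m for m ≥ 1, this is ≤ 46/(m) = 46/m.
So |(-7m + 11)/(m + 5) + 7| < ϵ whenever m > 46/ϵ.
Take N = 46/ϵ. If m > N then |(-7m + 11)/(m + 5) + 7| ≤ 46/m < ϵ.

N = 46/ϵ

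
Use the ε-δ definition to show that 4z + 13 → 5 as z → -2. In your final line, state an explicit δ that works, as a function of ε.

δ = ε/4

Let ε > 0 be given. We need δ > 0 so that 0 < |z + 2| < δ implies |(4z + 13) − 5| < ε.
|(4z + 13) − 5| = |4z + 8| = 4|z + 2|.
Thus it suffices that |z + 2| < ε/4.
Take δ = ε/4. If 0 < |z + 2| < δ then |(4z + 13) − 5| = 4|z + 2| < 4·(ε/4) = ε.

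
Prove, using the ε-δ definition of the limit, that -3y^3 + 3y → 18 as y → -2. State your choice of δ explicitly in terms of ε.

δ = min(1, ε/54)

Suppose ε > 0. We want δ > 0 such that 0 < |y + 2| < δ implies |(-3y^3 + 3y) − 18| < ε.
(-3y^3 + 3y) − 18 = -3y^3 + 3y - 18 = (y + 2)(-3y^2 + 6y - 9).
So |(-3y^3 + 3y) − 18| = |y + 2|·|-3y^2 + 6y - 9|.
Require δ ≤ 1. Then |y + 2| < 1 gives |y| < 3, and by the triangle inequality |-3y^2 + 6y - 9| ≤ 3·3^2 + 6·3 + 9 = 54.
Hence |(-3y^3 + 3y) − 18| ≤ 54|y + 2| < ε provided |y + 2| < ε/54.
Choosing δ = min(1, ε/54) ensures both conditions, hence |(-3y^3 + 3y) − 18| < ε.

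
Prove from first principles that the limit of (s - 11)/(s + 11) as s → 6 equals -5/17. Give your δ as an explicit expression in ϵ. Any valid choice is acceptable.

δ = min(17/2, (289/44)ϵ)

Let ϵ > 0. We want δ > 0 with 0 < |s − 6| < δ ⇒ |(s - 11)/(s + 11) + 5/17| < ϵ.
Combining over a common denominator, (s - 11)/(s + 11) + 5/17 = [(s - 11)·17 − (-5)·(s + 11)] / [17·(s + 11)] = 22(s − 6) / (17(s + 11)).
So |(s - 11)/(s + 11) + 5/17| = 22|s − 6| / (17·|s + 11|).
Require δ ≤ 17/2, so |s + 11| ≥ |17| − |s − 6| > 17 − 17/2 = 17/2.
Hence |(s - 11)/(s + 11) + 5/17| < 22|s − 6|/(17·(17/2)) = (44/289)|s − 6|, which is < ϵ once |s − 6| < (289/44)ϵ.
Take δ = min(17/2, (289/44)ϵ). Then 0 < |s − 6| < δ forces both bounds, so |(s - 11)/(s + 11) + 5/17| < ϵ.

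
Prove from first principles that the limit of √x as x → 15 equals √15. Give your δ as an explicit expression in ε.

Suppose ε > 0. We want δ > 0 such that 0 < |x − 15| < δ implies |√x − √15| < ε.
Multiplying by the conjugate, |√x − √15| = |x − 15|/(√x + √15).
Restrict δ ≤ 15 so that |x − 15| < 15 forces x > 0, and then √x + √15 > √15.
Hence |√x − √15| < |x − 15|/√15, which is < ε once |x − 15| < √15·ε.
Take δ = min(15, √15·ε). If 0 < |x − 15| < δ then x > 0 and |√x − √15| < |x − 15|/√15 < ε.

δ = min(15, √15·ε)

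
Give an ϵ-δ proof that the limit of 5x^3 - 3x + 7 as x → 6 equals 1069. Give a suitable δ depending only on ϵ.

δ = min(1, ϵ/632)

Let ϵ > 0 be given. We want δ > 0 such that 0 < |x − 6| < δ implies |(5x^3 - 3x + 7) − 1069| < ϵ.
(5x^3 - 3x + 7) − 1069 = 5x^3 - 3x - 1062 = (x − 6)(5x^2 + 30x + 177).
So |(5x^3 - 3x + 7) − 1069| = |x − 6|·|5x^2 + 30x + 177|.
Require δ ≤ 1. Then |x − 6| < 1 gives |x| < 7, and by the triangle inequality |5x^2 + 30x + 177| ≤ 5·7^2 + 30·7 + 177 = 632.
Hence |(5x^3 - 3x + 7) − 1069| ≤ 632|x − 6| < ϵ provided |x − 6| < ϵ/632.
Choosing δ = min(1, ϵ/632) ensures both conditions, hence |(5x^3 - 3x + 7) − 1069| < ϵ.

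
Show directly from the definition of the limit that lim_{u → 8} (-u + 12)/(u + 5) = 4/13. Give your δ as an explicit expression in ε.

δ = min(13/2, (169/34)ε)

Let ε > 0. We want δ > 0 with 0 < |u − 8| < δ ⇒ |(-u + 12)/(u + 5) − (4/13)| < ε.
Combining over a common denominator, (-u + 12)/(u + 5) − (4/13) = [(-u + 12)·13 − 4·(u + 5)] / [13·(u + 5)] = -17(u − 8) / (13(u + 5)).
So |(-u + 12)/(u + 5) − (4/13)| = 17|u − 8| / (13·|u + 5|).
Require δ ≤ 13/2, so |u + 5| ≥ |13| − |u − 8| > 13 − 13/2 = 13/2.
Hence |(-u + 12)/(u + 5) − (4/13)| < 17|u − 8|/(13·(13/2)) = (34/169)|u − 8|, which is < ε once |u − 8| < (169/34)ε.
Take δ = min(13/2, (169/34)ε). Then 0 < |u − 8| < δ forces both bounds, so |(-u + 12)/(u + 5) − (4/13)| < ε.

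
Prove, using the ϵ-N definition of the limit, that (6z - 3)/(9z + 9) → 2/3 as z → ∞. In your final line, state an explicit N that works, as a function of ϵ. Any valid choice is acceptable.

N = 1/ϵ

Suppose ϵ > 0. We seek N > 0 such that z > N implies |(6z - 3)/(9z + 9) − (2/3)| < ϵ.
(6z - 3)/(9z + 9) − (2/3) = (9(6z - 3) − 6(9z + 9)) / (9(9z + 9)) = -81/(9(9z + 9)).
For z > 0 we have 9z + 9 > 9z, so |(6z - 3)/(9z + 9) − (2/3)| = 81/(9(9z + 9)) < 81/(9·9z) = 1/z.
Thus |(6z - 3)/(9z + 9) − (2/3)| < ϵ whenever z > 1/ϵ.
Take N = 1/ϵ. If z > N then |(6z - 3)/(9z + 9) − (2/3)| < 1/z < ϵ.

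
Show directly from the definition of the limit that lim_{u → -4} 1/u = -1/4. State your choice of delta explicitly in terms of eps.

delta = min(2, 8eps)

Fix eps > 0. We seek delta > 0 such that 0 < |u + 4| < delta implies |1/u + 1/4| < eps.
|1/u + 1/4| = |-4 − u|/(4·|u|) = |u + 4|/(4|u|).
Require delta ≤ 2 so that |u| > 4 − 2 = 2, hence 4|u| > 8.
Then |1/u + 1/4| < |u + 4|/8, which is < eps when |u + 4| < 8eps.
Take delta = min(2, 8eps). Then 0 < |u + 4| < delta gives both |u + 4| < 2 and |u + 4| < 8eps, so |1/u + 1/4| < eps.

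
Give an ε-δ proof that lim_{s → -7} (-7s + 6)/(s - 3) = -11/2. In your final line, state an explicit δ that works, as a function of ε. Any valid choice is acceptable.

δ = min(5, (10/3)ε)

Let ε > 0 be given. We want δ > 0 with 0 < |s + 7| < δ ⇒ |(-7s + 6)/(s - 3) + 11/2| < ε.
Combining over a common denominator, (-7s + 6)/(s - 3) + 11/2 = [(-7s + 6)·(-10) − 55·(s - 3)] / [(-10)·(s - 3)] = 15(s + 7) / ((-10)(s - 3)).
So |(-7s + 6)/(s - 3) + 11/2| = 15|s + 7| / (10·|s − 3|).
Restrict δ ≤ 5. Then |s + 7| < 5 gives |s − 3| = |(s + 7) + (-10)| ≥ 10 − 5 = 5.
Hence |(-7s + 6)/(s - 3) + 11/2| < 15|s + 7|/(10·5) = (3/10)|s + 7|, which is < ε once |s + 7| < (10/3)ε.
Take δ = min(5, (10/3)ε). Then 0 < |s + 7| < δ forces both bounds, so |(-7s + 6)/(s - 3) + 11/2| < ε.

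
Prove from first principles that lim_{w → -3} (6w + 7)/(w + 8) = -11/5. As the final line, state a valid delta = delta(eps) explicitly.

Suppose eps > 0. We want delta > 0 with 0 < |w + 3| < delta ⇒ |(6w + 7)/(w + 8) + 11/5| < eps.
Combining over a common denominator, (6w + 7)/(w + 8) + 11/5 = [(6w + 7)·5 − (-11)·(w + 8)] / [5·(w + 8)] = 41(w + 3) / (5(w + 8)).
So |(6w + 7)/(w + 8) + 11/5| = 41|w + 3| / (5·|w + 8|).
Require delta ≤ 5/2, so |w + 8| ≥ |5| − |w + 3| > 5 − 5/2 = 5/2.
Hence |(6w + 7)/(w + 8) + 11/5| < 41|w + 3|/(5·(5/2)) = (82/25)|w + 3|, which is < eps once |w + 3| < (25/82)eps.
Take delta = min(5/2, (25/82)eps). Then 0 < |w + 3| < delta forces both bounds, so |(6w + 7)/(w + 8) + 11/5| < eps.

delta = min(5/2, (25/82)eps)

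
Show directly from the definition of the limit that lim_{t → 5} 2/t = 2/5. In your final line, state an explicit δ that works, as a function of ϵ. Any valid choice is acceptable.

δ = min(5/2, (25/4)ϵ)

Let ϵ > 0 be given. We seek δ > 0 such that 0 < |t − 5| < δ implies |2/t − (2/5)| < ϵ.
|2/t − (2/5)| = 2·|5 − t|/(5·|t|) = 2|t − 5|/(5|t|).
Require δ ≤ 5/2 so that |t| > 5 − 5/2 = 5/2, hence 5|t| > 25/2.
Then |2/t − (2/5)| < 2|t − 5|/(25/2), which is < ϵ when |t − 5| < (25/4)ϵ.
Take δ = min(5/2, (25/4)ϵ). Then 0 < |t − 5| < δ gives both |t − 5| < 5/2 and |t − 5| < (25/4)ϵ, so |2/t − (2/5)| < ϵ.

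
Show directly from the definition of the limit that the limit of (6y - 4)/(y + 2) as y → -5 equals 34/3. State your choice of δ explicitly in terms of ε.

δ = min(3/2, (9/32)ε)

Suppose ε > 0. We want δ > 0 with 0 < |y + 5| < δ ⇒ |(6y - 4)/(y + 2) − (34/3)| < ε.
Combining over a common denominator, (6y - 4)/(y + 2) − (34/3) = [(6y - 4)·(-3) − (-34)·(y + 2)] / [(-3)·(y + 2)] = 16(y + 5) / ((-3)(y + 2)).
So |(6y - 4)/(y + 2) − (34/3)| = 16|y + 5| / (3·|y + 2|).
Require δ ≤ 3/2, so |y + 2| ≥ |-3| − |y + 5| > 3 − 3/2 = 3/2.
Hence |(6y - 4)/(y + 2) − (34/3)| < 16|y + 5|/(3·(3/2)) = (32/9)|y + 5|, which is < ε once |y + 5| < (9/32)ε.
Take δ = min(3/2, (9/32)ε). Then 0 < |y + 5| < δ forces both bounds, so |(6y - 4)/(y + 2) − (34/3)| < ε.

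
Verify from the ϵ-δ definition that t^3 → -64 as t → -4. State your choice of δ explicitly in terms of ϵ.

δ = min(2, ϵ/76)

Let ϵ > 0 be given. We seek δ > 0 with 0 < |t + 4| < δ ⇒ |t^3 + 64| < ϵ.
Factor: t^3 + 64 = (t + 4)(t^2 - 4t + 16), so |t^3 + 64| = |t + 4|·|t^2 - 4t + 16|.
Restrict δ ≤ 2. Then |t + 4| < 2 gives |t| < 6, so by the triangle inequality |t^2 - 4t + 16| ≤ 6^2 + 4·6 + 16 = 76.
Hence |t^3 + 64| ≤ 76|t + 4|, which is < ϵ once |t + 4| < ϵ/76.
Take δ = min(2, ϵ/76). If 0 < |t + 4| < δ then both bounds hold and |t^3 + 64| ≤ 76|t + 4| < 76·(ϵ/76) = ϵ.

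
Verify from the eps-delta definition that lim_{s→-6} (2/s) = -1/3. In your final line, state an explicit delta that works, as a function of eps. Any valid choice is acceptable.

Suppose eps > 0. We seek delta > 0 such that 0 < |s + 6| < delta implies |2/s + 1/3| < eps.
|2/s + 1/3| = 2·|-6 − s|/(6·|s|) = 2|s + 6|/(6|s|).
Require delta ≤ 3 so that |s| > 6 − 3 = 3, hence 6|s| > 18.
Then |2/s + 1/3| < 2|s + 6|/18, which is < eps when |s + 6| < 9eps.
Take delta = min(3, 9eps). Then 0 < |s + 6| < delta gives both |s + 6| < 3 and |s + 6| < 9eps, so |2/s + 1/3| < eps.

delta = min(3, 9eps)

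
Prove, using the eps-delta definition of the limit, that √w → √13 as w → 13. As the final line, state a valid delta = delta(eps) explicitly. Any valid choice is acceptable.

delta = min(13, √13·eps)

Let eps > 0 be given. We want delta > 0 such that 0 < |w − 13| < delta implies |√w − √13| < eps.
Multiplying by the conjugate, |√w − √13| = |w − 13|/(√w + √13).
Restrict delta ≤ 13 so that |w − 13| < 13 forces w > 0, and then √w + √13 > √13.
Hence |√w − √13| < |w − 13|/√13, which is < eps once |w − 13| < √13·eps.
Take delta = min(13, √13·eps). If 0 < |w − 13| < delta then w > 0 and |√w − √13| < |w − 13|/√13 < eps.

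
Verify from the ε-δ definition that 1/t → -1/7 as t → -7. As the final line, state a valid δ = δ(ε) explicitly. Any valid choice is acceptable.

Suppose ε > 0. We seek δ > 0 such that 0 < |t + 7| < δ implies |1/t + 1/7| < ε.
|1/t + 1/7| = |-7 − t|/(7·|t|) = |t + 7|/(7|t|).
Restrict δ ≤ 7/2. Then |t + 7| < 7/2 gives |t| > 7/2, so 7|t| > 49/2.
Then |1/t + 1/7| < |t + 7|/(49/2), which is < ε when |t + 7| < (49/2)ε.
Take δ = min(7/2, (49/2)ε). Then 0 < |t + 7| < δ gives both |t + 7| < 7/2 and |t + 7| < (49/2)ε, so |1/t + 1/7| < ε.

δ = min(7/2, (49/2)ε)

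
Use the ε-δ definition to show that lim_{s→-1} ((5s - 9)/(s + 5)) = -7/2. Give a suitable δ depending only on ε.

δ = min(2, (4/17)ε)

Fix ε > 0. We want δ > 0 with 0 < |s + 1| < δ ⇒ |(5s - 9)/(s + 5) + 7/2| < ε.
Combining over a common denominator, (5s - 9)/(s + 5) + 7/2 = [(5s - 9)·4 − (-14)·(s + 5)] / [4·(s + 5)] = 34(s + 1) / (4(s + 5)).
So |(5s - 9)/(s + 5) + 7/2| = 34|s + 1| / (4·|s + 5|).
Require δ ≤ 2, so |s + 5| ≥ |4| − |s + 1| > 4 − 2 = 2.
Hence |(5s - 9)/(s + 5) + 7/2| < 34|s + 1|/(4·2) = (17/4)|s + 1|, which is < ε once |s + 1| < (4/17)ε.
Take δ = min(2, (4/17)ε). Then 0 < |s + 1| < δ forces both bounds, so |(5s - 9)/(s + 5) + 7/2| < ε.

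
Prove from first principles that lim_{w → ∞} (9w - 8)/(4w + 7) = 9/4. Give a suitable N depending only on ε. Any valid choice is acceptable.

Fix ε > 0. We seek N > 0 such that w > N implies |(9w - 8)/(4w + 7) − (9/4)| < ε.
(9w - 8)/(4w + 7) − (9/4) = (4(9w - 8) − 9(4w + 7)) / (4(4w + 7)) = -95/(4(4w + 7)).
For w > 0 we have 4w + 7 > 4w, so |(9w - 8)/(4w + 7) − (9/4)| = 95/(4(4w + 7)) < 95/(4·4w) = (95/16)/w.
Thus |(9w - 8)/(4w + 7) − (9/4)| < ε whenever w > (95/16)/ε.
Take N = (95/16)/ε. If w > N then |(9w - 8)/(4w + 7) − (9/4)| < (95/16)/w < ε.

N = (95/16)/ε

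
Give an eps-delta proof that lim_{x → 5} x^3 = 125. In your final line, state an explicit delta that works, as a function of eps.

Fix eps > 0. We seek delta > 0 with 0 < |x − 5| < delta ⇒ |x^3 − 125| < eps.
Factor: x^3 − 125 = (x − 5)(x^2 + 5x + 25), so |x^3 − 125| = |x − 5|·|x^2 + 5x + 25|.
Restrict delta ≤ 2. Then |x − 5| < 2 gives |x| < 7, so by the triangle inequality |x^2 + 5x + 25| ≤ 7^2 + 5·7 + 25 = 109.
Hence |x^3 − 125| ≤ 109|x − 5|, which is < eps once |x − 5| < eps/109.
Take delta = min(2, eps/109). If 0 < |x − 5| < delta then both bounds hold and |x^3 − 125| ≤ 109|x − 5| < 109·(eps/109) = eps.

delta = min(2, eps/109)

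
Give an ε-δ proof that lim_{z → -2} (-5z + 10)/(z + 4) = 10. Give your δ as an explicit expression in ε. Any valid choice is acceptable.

δ = min(1, (1/15)ε)

Let ε > 0 be given. We want δ > 0 with 0 < |z + 2| < δ ⇒ |(-5z + 10)/(z + 4) − 10| < ε.
Combining over a common denominator, (-5z + 10)/(z + 4) − 10 = [(-5z + 10)·2 − 20·(z + 4)] / [2·(z + 4)] = -30(z + 2) / (2(z + 4)).
So |(-5z + 10)/(z + 4) − 10| = 30|z + 2| / (2·|z + 4|).
Require δ ≤ 1, so |z + 4| ≥ |2| − |z + 2| > 2 − 1 = 1.
Hence |(-5z + 10)/(z + 4) − 10| < 30|z + 2|/(2·1) = 15|z + 2|, which is < ε once |z + 2| < (1/15)ε.
Take δ = min(1, (1/15)ε). Then 0 < |z + 2| < δ forces both bounds, so |(-5z + 10)/(z + 4) − 10| < ε.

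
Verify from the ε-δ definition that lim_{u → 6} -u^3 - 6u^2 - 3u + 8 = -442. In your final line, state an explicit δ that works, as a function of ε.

δ = min(1, ε/208)

Let ε > 0 be given. We want δ > 0 such that 0 < |u − 6| < δ implies |(-u^3 - 6u^2 - 3u + 8) + 442| < ε.
(-u^3 - 6u^2 - 3u + 8) + 442 = -u^3 - 6u^2 - 3u + 450 = (u − 6)(-u^2 - 12u - 75).
So |(-u^3 - 6u^2 - 3u + 8) + 442| = |u − 6|·|-u^2 - 12u - 75|.
Assume first that |u − 6| < 1, so |u| < 7. Then |-u^2 - 12u - 75| ≤ 7^2 + 12·7 + 75 = 208.
Hence |(-u^3 - 6u^2 - 3u + 8) + 442| ≤ 208|u − 6| < ε provided |u − 6| < ε/208.
Take δ = min(1, ε/208). Then 0 < |u − 6| < δ gives both |u − 6| < 1 and |u − 6| < ε/208, so |(-u^3 - 6u^2 - 3u + 8) + 442| < ε.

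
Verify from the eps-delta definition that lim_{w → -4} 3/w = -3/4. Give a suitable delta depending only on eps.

Fix eps > 0. We seek delta > 0 such that 0 < |w + 4| < delta implies |3/w + 3/4| < eps.
|3/w + 3/4| = 3·|-4 − w|/(4·|w|) = 3|w + 4|/(4|w|).
Require delta ≤ 2 so that |w| > 4 − 2 = 2, hence 4|w| > 8.
Then |3/w + 3/4| < 3|w + 4|/8, which is < eps when |w + 4| < (8/3)eps.
Take delta = min(2, (8/3)eps). Then 0 < |w + 4| < delta gives both |w + 4| < 2 and |w + 4| < (8/3)eps, so |3/w + 3/4| < eps.

delta = min(2, (8/3)eps)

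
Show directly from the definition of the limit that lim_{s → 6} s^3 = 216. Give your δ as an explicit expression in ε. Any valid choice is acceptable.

Let ε > 0. We seek δ > 0 with 0 < |s − 6| < δ ⇒ |s^3 − 216| < ε.
Factor: s^3 − 216 = (s − 6)(s^2 + 6s + 36), so |s^3 − 216| = |s − 6|·|s^2 + 6s + 36|.
Impose δ ≤ 2 so that |s| < 8; then |s^2 + 6s + 36| ≤ 148.
Hence |s^3 − 216| ≤ 148|s − 6|, which is < ε once |s − 6| < ε/148.
Take δ = min(2, ε/148). If 0 < |s − 6| < δ then both bounds hold and |s^3 − 216| ≤ 148|s − 6| < 148·(ε/148) = ε.

δ = min(2, ε/148)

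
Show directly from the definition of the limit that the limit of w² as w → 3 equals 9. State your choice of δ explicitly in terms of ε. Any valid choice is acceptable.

δ = min(1, ε/7)

Let ε > 0 be given. We seek δ > 0 with 0 < |w − 3| < δ ⇒ |w² − 9| < ε.
Factor: w² − 9 = (w − 3)(w + 3), so |w² − 9| = |w − 3|·|w + 3|.
Impose δ ≤ 1 so that |w| < 4; then |w + 3| ≤ 7.
Hence |w² − 9| ≤ 7|w − 3|, which is < ε once |w − 3| < ε/7.
Take δ = min(1, ε/7). If 0 < |w − 3| < δ then both bounds hold and |w² − 9| ≤ 7|w − 3| < 7·(ε/7) = ε.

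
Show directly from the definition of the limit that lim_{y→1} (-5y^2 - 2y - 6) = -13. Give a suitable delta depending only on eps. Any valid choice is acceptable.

delta = min(1, eps/17)

Let eps > 0. We want delta > 0 such that 0 < |y − 1| < delta implies |(-5y^2 - 2y - 6) + 13| < eps.
(-5y^2 - 2y - 6) + 13 = -5y^2 - 2y + 7 = (y − 1)(-5y - 7).
So |(-5y^2 - 2y - 6) + 13| = |y − 1|·|-5y - 7|.
Require delta ≤ 1. Then |y − 1| < 1 gives |y| < 2, and by the triangle inequality |-5y - 7| ≤ 5·2 + 7 = 17.
Hence |(-5y^2 - 2y - 6) + 13| ≤ 17|y − 1| < eps provided |y − 1| < eps/17.
Take delta = min(1, eps/17). Then 0 < |y − 1| < delta gives both |y − 1| < 1 and |y − 1| < eps/17, so |(-5y^2 - 2y - 6) + 13| < eps.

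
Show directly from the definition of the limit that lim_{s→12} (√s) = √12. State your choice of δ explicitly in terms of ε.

δ = min(12, √12·ε)

Let ε > 0 be given. We want δ > 0 such that 0 < |s − 12| < δ implies |√s − √12| < ε.
Multiplying by the conjugate, |√s − √12| = |s − 12|/(√s + √12).
Restrict δ ≤ 12 so that |s − 12| < 12 forces s > 0, and then √s + √12 > √12.
Hence |√s − √12| < |s − 12|/√12, which is < ε once |s − 12| < √12·ε.
Take δ = min(12, √12·ε). If 0 < |s − 12| < δ then s > 0 and |√s − √12| < |s − 12|/√12 < ε.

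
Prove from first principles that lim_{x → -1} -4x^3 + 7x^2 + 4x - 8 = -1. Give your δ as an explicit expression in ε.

δ = min(1, ε/45)

Let ε > 0 be given. We want δ > 0 such that 0 < |x + 1| < δ implies |(-4x^3 + 7x^2 + 4x - 8) + 1| < ε.
(-4x^3 + 7x^2 + 4x - 8) + 1 = -4x^3 + 7x^2 + 4x - 7 = (x + 1)(-4x^2 + 11x - 7).
So |(-4x^3 + 7x^2 + 4x - 8) + 1| = |x + 1|·|-4x^2 + 11x - 7|.
Require δ ≤ 1. Then |x + 1| < 1 gives |x| < 2, and by the triangle inequality |-4x^2 + 11x - 7| ≤ 4·2^2 + 11·2 + 7 = 45.
Hence |(-4x^3 + 7x^2 + 4x - 8) + 1| ≤ 45|x + 1| < ε provided |x + 1| < ε/45.
Take δ = min(1, ε/45). Then 0 < |x + 1| < δ gives both |x + 1| < 1 and |x + 1| < ε/45, so |(-4x^3 + 7x^2 + 4x - 8) + 1| < ε.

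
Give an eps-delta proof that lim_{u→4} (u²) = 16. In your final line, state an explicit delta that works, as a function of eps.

Fix eps > 0. We seek delta > 0 with 0 < |u − 4| < delta ⇒ |u² − 16| < eps.
Factor: u² − 16 = (u − 4)(u + 4), so |u² − 16| = |u − 4|·|u + 4|.
Restrict delta ≤ 2. Then |u − 4| < 2 gives |u| < 6, so by the triangle inequality |u + 4| ≤ 6 + 4 = 10.
Hence |u² − 16| ≤ 10|u − 4|, which is < eps once |u − 4| < eps/10.
Take delta = min(2, eps/10). If 0 < |u − 4| < delta then both bounds hold and |u² − 16| ≤ 10|u − 4| < 10·(eps/10) = eps.

delta = min(2, eps/10)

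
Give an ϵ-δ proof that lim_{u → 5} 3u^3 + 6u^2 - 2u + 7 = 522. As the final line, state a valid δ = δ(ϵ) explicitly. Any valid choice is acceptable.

δ = min(1, ϵ/337)

Let ϵ > 0 be given. We want δ > 0 such that 0 < |u − 5| < δ implies |(3u^3 + 6u^2 - 2u + 7) − 522| < ϵ.
(3u^3 + 6u^2 - 2u + 7) − 522 = 3u^3 + 6u^2 - 2u - 515 = (u − 5)(3u^2 + 21u + 103).
So |(3u^3 + 6u^2 - 2u + 7) − 522| = |u − 5|·|3u^2 + 21u + 103|.
Assume first that |u − 5| < 1, so |u| < 6. Then |3u^2 + 21u + 103| ≤ 3·6^2 + 21·6 + 103 = 337.
Hence |(3u^3 + 6u^2 - 2u + 7) − 522| ≤ 337|u − 5| < ϵ provided |u − 5| < ϵ/337.
Take δ = min(1, ϵ/337). Then 0 < |u − 5| < δ gives both |u − 5| < 1 and |u − 5| < ϵ/337, so |(3u^3 + 6u^2 - 2u + 7) − 522| < ϵ.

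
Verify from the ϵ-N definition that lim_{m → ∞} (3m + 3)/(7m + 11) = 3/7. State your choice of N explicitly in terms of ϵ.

N = (12/49)/ϵ

Suppose ϵ > 0. For m ≥ 1, |(3m + 3)/(7m + 11) − (3/7)| = |-12|/(7(7m + 11)) = 12/(7(7m + 11)).
Since 7m + 11 ≥ 7m for m ≥ 1, this is ≤ 12/(7·7m) = (12/49)/m.
So |(3m + 3)/(7m + 11) − (3/7)| < ϵ whenever m > (12/49)/ϵ.
Take N = (12/49)/ϵ. If m > N then |(3m + 3)/(7m + 11) − (3/7)| ≤ (12/49)/m < ϵ.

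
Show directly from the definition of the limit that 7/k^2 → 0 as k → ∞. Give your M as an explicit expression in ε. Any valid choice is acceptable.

M = (7/ε)^{1/2}

Suppose ε > 0. For k ≥ 1, |7/k^2 − 0| = 7/k^2.
7/k^2 < ε ⇔ k^2 > 7/ε ⇔ k > (7/ε)^{1/2}.
Take M = (7/ε)^{1/2}. Then k > M implies 7/k^2 < ε.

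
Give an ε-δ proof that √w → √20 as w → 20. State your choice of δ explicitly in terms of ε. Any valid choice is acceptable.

δ = min(20, √20·ε)

Fix ε > 0. We want δ > 0 such that 0 < |w − 20| < δ implies |√w − √20| < ε.
Rationalise: √w − √20 = (w − 20)/(√w + √20), so |√w − √20| = |w − 20|/(√w + √20).
Restrict δ ≤ 20 so that |w − 20| < 20 forces w > 0, and then √w + √20 > √20.
Hence |√w − √20| < |w − 20|/√20, which is < ε once |w − 20| < √20·ε.
Take δ = min(20, √20·ε). If 0 < |w − 20| < δ then w > 0 and |√w − √20| < |w − 20|/√20 < ε.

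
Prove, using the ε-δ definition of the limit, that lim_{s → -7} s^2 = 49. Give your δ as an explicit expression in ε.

Let ε > 0. We seek δ > 0 with 0 < |s + 7| < δ ⇒ |s^2 − 49| < ε.
Factor: s^2 − 49 = (s + 7)(s - 7), so |s^2 − 49| = |s + 7|·|s - 7|.
Restrict δ ≤ 1. Then |s + 7| < 1 gives |s| < 8, so by the triangle inequality |s - 7| ≤ 8 + 7 = 15.
Hence |s^2 − 49| ≤ 15|s + 7|, which is < ε once |s + 7| < ε/15.
Take δ = min(1, ε/15). If 0 < |s + 7| < δ then both bounds hold and |s^2 − 49| ≤ 15|s + 7| < 15·(ε/15) = ε.

δ = min(1, ε/15)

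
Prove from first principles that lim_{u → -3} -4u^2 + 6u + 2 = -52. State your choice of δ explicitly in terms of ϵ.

δ = min(1, ϵ/34)

Fix ϵ > 0. We want δ > 0 such that 0 < |u + 3| < δ implies |(-4u^2 + 6u + 2) + 52| < ϵ.
(-4u^2 + 6u + 2) + 52 = -4u^2 + 6u + 54 = (u + 3)(-4u + 18).
So |(-4u^2 + 6u + 2) + 52| = |u + 3|·|-4u + 18|.
Assume first that |u + 3| < 1, so |u| < 4. Then |-4u + 18| ≤ 4·4 + 18 = 34.
Hence |(-4u^2 + 6u + 2) + 52| ≤ 34|u + 3| < ϵ provided |u + 3| < ϵ/34.
Take δ = min(1, ϵ/34). Then 0 < |u + 3| < δ gives both |u + 3| < 1 and |u + 3| < ϵ/34, so |(-4u^2 + 6u + 2) + 52| < ϵ.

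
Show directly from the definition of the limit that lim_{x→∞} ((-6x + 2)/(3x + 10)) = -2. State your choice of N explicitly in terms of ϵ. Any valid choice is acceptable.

Fix ϵ > 0. We seek N > 0 such that x > N implies |(-6x + 2)/(3x + 10) + 2| < ϵ.
(-6x + 2)/(3x + 10) + 2 = (3(-6x + 2) − (-6)(3x + 10)) / (3(3x + 10)) = 66/(3(3x + 10)).
For x > 0 we have 3x + 10 > 3x, so |(-6x + 2)/(3x + 10) + 2| = 66/(3(3x + 10)) < 66/(3·3x) = (22/3)/x.
Thus |(-6x + 2)/(3x + 10) + 2| < ϵ whenever x > (22/3)/ϵ.
Take N = (22/3)/ϵ. If x > N then |(-6x + 2)/(3x + 10) + 2| < (22/3)/x < ϵ.

N = (22/3)/ϵ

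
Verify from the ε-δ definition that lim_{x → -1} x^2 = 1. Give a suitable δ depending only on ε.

Let ε > 0. We seek δ > 0 with 0 < |x + 1| < δ ⇒ |x^2 − 1| < ε.
Factor: x^2 − 1 = (x + 1)(x - 1), so |x^2 − 1| = |x + 1|·|x - 1|.
Impose δ ≤ 2 so that |x| < 3; then |x - 1| ≤ 4.
Hence |x^2 − 1| ≤ 4|x + 1|, which is < ε once |x + 1| < ε/4.
Take δ = min(2, ε/4). If 0 < |x + 1| < δ then both bounds hold and |x^2 − 1| ≤ 4|x + 1| < 4·(ε/4) = ε.

δ = min(2, ε/4)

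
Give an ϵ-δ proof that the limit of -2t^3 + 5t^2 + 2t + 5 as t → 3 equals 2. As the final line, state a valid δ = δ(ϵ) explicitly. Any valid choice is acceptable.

Fix ϵ > 0. We want δ > 0 such that 0 < |t − 3| < δ implies |(-2t^3 + 5t^2 + 2t + 5) − 2| < ϵ.
(-2t^3 + 5t^2 + 2t + 5) − 2 = -2t^3 + 5t^2 + 2t + 3 = (t − 3)(-2t^2 - t - 1).
So |(-2t^3 + 5t^2 + 2t + 5) − 2| = |t − 3|·|-2t^2 - t - 1|.
Require δ ≤ 2. Then |t − 3| < 2 gives |t| < 5, and by the triangle inequality |-2t^2 - t - 1| ≤ 2·5^2 + 5 + 1 = 56.
Hence |(-2t^3 + 5t^2 + 2t + 5) − 2| ≤ 56|t − 3| < ϵ provided |t − 3| < ϵ/56.
Choosing δ = min(2, ϵ/56) ensures both conditions, hence |(-2t^3 + 5t^2 + 2t + 5) − 2| < ϵ.

δ = min(2, ϵ/56)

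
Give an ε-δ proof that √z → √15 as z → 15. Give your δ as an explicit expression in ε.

Let ε > 0. We want δ > 0 such that 0 < |z − 15| < δ implies |√z − √15| < ε.
Rationalise: √z − √15 = (z − 15)/(√z + √15), so |√z − √15| = |z − 15|/(√z + √15).
Restrict δ ≤ 15 so that |z − 15| < 15 forces z > 0, and then √z + √15 > √15.
Hence |√z − √15| < |z − 15|/√15, which is < ε once |z − 15| < √15·ε.
Take δ = min(15, √15·ε). If 0 < |z − 15| < δ then z > 0 and |√z − √15| < |z − 15|/√15 < ε.

δ = min(15, √15·ε)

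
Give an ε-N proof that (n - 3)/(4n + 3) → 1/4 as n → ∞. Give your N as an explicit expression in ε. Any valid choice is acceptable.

Let ε > 0 be given. For n ≥ 1, |(n - 3)/(4n + 3) − (1/4)| = |-15|/(4(4n + 3)) = 15/(4(4n + 3)).
Since 4n + 3 ≥ 4n for n ≥ 1, this is ≤ 15/(4·4n) = (15/16)/n.
So |(n - 3)/(4n + 3) − (1/4)| < ε whenever n > (15/16)/ε.
Take N = (15/16)/ε. If n > N then |(n - 3)/(4n + 3) − (1/4)| ≤ (15/16)/n < ε.

N = (15/16)/ε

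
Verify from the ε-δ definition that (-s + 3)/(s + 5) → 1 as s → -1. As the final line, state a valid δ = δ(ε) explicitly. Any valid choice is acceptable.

δ = min(2, ε)

Suppose ε > 0. We want δ > 0 with 0 < |s + 1| < δ ⇒ |(-s + 3)/(s + 5) − 1| < ε.
Combining over a common denominator, (-s + 3)/(s + 5) − 1 = [(-s + 3)·4 − 4·(s + 5)] / [4·(s + 5)] = -8(s + 1) / (4(s + 5)).
So |(-s + 3)/(s + 5) − 1| = 8|s + 1| / (4·|s + 5|).
Require δ ≤ 2, so |s + 5| ≥ |4| − |s + 1| > 4 − 2 = 2.
Hence |(-s + 3)/(s + 5) − 1| < 8|s + 1|/(4·2) = |s + 1|, which is < ε once |s + 1| < ε.
Take δ = min(2, ε). Then 0 < |s + 1| < δ forces both bounds, so |(-s + 3)/(s + 5) − 1| < ε.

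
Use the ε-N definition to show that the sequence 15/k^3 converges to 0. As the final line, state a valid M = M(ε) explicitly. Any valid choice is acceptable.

M = (15/ε)^{1/3}

Fix ε > 0. For k ≥ 1, |15/k^3 − 0| = 15/k^3.
15/k^3 < ε ⇔ k^3 > 15/ε ⇔ k > (15/ε)^{1/3}.
Take M = (15/ε)^{1/3}. Then k > M implies 15/k^3 < ε.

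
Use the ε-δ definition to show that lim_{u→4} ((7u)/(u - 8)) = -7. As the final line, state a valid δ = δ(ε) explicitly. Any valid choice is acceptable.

Let ε > 0. We want δ > 0 with 0 < |u − 4| < δ ⇒ |(7u)/(u - 8) + 7| < ε.
Combining over a common denominator, (7u)/(u - 8) + 7 = [(7u)·(-4) − 28·(u - 8)] / [(-4)·(u - 8)] = -56(u − 4) / ((-4)(u - 8)).
So |(7u)/(u - 8) + 7| = 56|u − 4| / (4·|u − 8|).
Restrict δ ≤ 2. Then |u − 4| < 2 gives |u − 8| = |(u − 4) + (-4)| ≥ 4 − 2 = 2.
Hence |(7u)/(u - 8) + 7| < 56|u − 4|/(4·2) = 7|u − 4|, which is < ε once |u − 4| < (1/7)ε.
Take δ = min(2, (1/7)ε). Then 0 < |u − 4| < δ forces both bounds, so |(7u)/(u - 8) + 7| < ε.

δ = min(2, (1/7)ε)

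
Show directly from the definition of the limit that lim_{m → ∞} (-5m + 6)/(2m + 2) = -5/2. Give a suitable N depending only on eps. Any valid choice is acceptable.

N = (11/2)/eps

Suppose eps > 0. For m ≥ 1, |(-5m + 6)/(2m + 2) + 5/2| = |22|/(2(2m + 2)) = 22/(2(2m + 2)).
Since 2m + 2 ≥ 2m for m ≥ 1, this is ≤ 22/(2·2m) = (11/2)/m.
So |(-5m + 6)/(2m + 2) + 5/2| < eps whenever m > (11/2)/eps.
Take N = (11/2)/eps. If m > N then |(-5m + 6)/(2m + 2) + 5/2| ≤ (11/2)/m < eps.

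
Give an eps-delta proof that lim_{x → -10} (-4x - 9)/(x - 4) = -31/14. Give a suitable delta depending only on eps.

Let eps > 0. We want delta > 0 with 0 < |x + 10| < delta ⇒ |(-4x - 9)/(x - 4) + 31/14| < eps.
Combining over a common denominator, (-4x - 9)/(x - 4) + 31/14 = [(-4x - 9)·(-14) − 31·(x - 4)] / [(-14)·(x - 4)] = 25(x + 10) / ((-14)(x - 4)).
So |(-4x - 9)/(x - 4) + 31/14| = 25|x + 10| / (14·|x − 4|).
Restrict delta ≤ 7. Then |x + 10| < 7 gives |x − 4| = |(x + 10) + (-14)| ≥ 14 − 7 = 7.
Hence |(-4x - 9)/(x - 4) + 31/14| < 25|x + 10|/(14·7) = (25/98)|x + 10|, which is < eps once |x + 10| < (98/25)eps.
Take delta = min(7, (98/25)eps). Then 0 < |x + 10| < delta forces both bounds, so |(-4x - 9)/(x - 4) + 31/14| < eps.

delta = min(7, (98/25)eps)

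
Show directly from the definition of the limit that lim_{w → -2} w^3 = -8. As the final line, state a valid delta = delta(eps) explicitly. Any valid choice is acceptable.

Fix eps > 0. We seek delta > 0 with 0 < |w + 2| < delta ⇒ |w^3 + 8| < eps.
Factor: w^3 + 8 = (w + 2)(w^2 - 2w + 4), so |w^3 + 8| = |w + 2|·|w^2 - 2w + 4|.
Impose delta ≤ 1 so that |w| < 3; then |w^2 - 2w + 4| ≤ 19.
Hence |w^3 + 8| ≤ 19|w + 2|, which is < eps once |w + 2| < eps/19.
Take delta = min(1, eps/19). If 0 < |w + 2| < delta then both bounds hold and |w^3 + 8| ≤ 19|w + 2| < 19·(eps/19) = eps.

delta = min(1, eps/19)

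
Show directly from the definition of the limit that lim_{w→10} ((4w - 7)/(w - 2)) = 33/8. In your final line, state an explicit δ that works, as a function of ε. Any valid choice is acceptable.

δ = min(4, 32ε)

Suppose ε > 0. We want δ > 0 with 0 < |w − 10| < δ ⇒ |(4w - 7)/(w - 2) − (33/8)| < ε.
Combining over a common denominator, (4w - 7)/(w - 2) − (33/8) = [(4w - 7)·8 − 33·(w - 2)] / [8·(w - 2)] = -1(w − 10) / (8(w - 2)).
So |(4w - 7)/(w - 2) − (33/8)| = |w − 10| / (8·|w − 2|).
Restrict δ ≤ 4. Then |w − 10| < 4 gives |w − 2| = |(w − 10) + 8| ≥ 8 − 4 = 4.
Hence |(4w - 7)/(w - 2) − (33/8)| < |w − 10|/(8·4) = (1/32)|w − 10|, which is < ε once |w − 10| < 32ε.
Take δ = min(4, 32ε). Then 0 < |w − 10| < δ forces both bounds, so |(4w - 7)/(w - 2) − (33/8)| < ε.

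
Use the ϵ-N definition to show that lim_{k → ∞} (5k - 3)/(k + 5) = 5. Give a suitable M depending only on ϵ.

Suppose ϵ > 0. For k ≥ 1, |(5k - 3)/(k + 5) − 5| = |-28|/((k + 5)) = 28/((k + 5)).
Since k + 5 ≥ k for k ≥ 1, this is ≤ 28/(k) = 28/k.
So |(5k - 3)/(k + 5) − 5| < ϵ whenever k > 28/ϵ.
Take M = 28/ϵ. If k > M then |(5k - 3)/(k + 5) − 5| ≤ 28/k < ϵ.

M = 28/ϵ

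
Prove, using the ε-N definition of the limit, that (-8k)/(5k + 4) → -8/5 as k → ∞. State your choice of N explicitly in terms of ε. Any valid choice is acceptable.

N = (32/25)/ε

Fix ε > 0. For k ≥ 1, |(-8k)/(5k + 4) + 8/5| = |32|/(5(5k + 4)) = 32/(5(5k + 4)).
Since 5k + 4 ≥ 5k for k ≥ 1, this is ≤ 32/(5·5k) = (32/25)/k.
So |(-8k)/(5k + 4) + 8/5| < ε whenever k > (32/25)/ε.
Take N = (32/25)/ε. If k > N then |(-8k)/(5k + 4) + 8/5| ≤ (32/25)/k < ε.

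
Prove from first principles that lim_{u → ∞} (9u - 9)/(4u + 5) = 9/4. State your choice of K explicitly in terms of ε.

K = (81/16)/ε

Let ε > 0. We seek K > 0 such that u > K implies |(9u - 9)/(4u + 5) − (9/4)| < ε.
(9u - 9)/(4u + 5) − (9/4) = (4(9u - 9) − 9(4u + 5)) / (4(4u + 5)) = -81/(4(4u + 5)).
For u > 0 we have 4u + 5 > 4u, so |(9u - 9)/(4u + 5) − (9/4)| = 81/(4(4u + 5)) < 81/(4·4u) = (81/16)/u.
Thus |(9u - 9)/(4u + 5) − (9/4)| < ε whenever u > (81/16)/ε.
Take K = (81/16)/ε. If u > K then |(9u - 9)/(4u + 5) − (9/4)| < (81/16)/u < ε.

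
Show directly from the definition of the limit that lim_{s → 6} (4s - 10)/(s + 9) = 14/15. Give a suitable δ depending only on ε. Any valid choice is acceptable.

Let ε > 0 be given. We want δ > 0 with 0 < |s − 6| < δ ⇒ |(4s - 10)/(s + 9) − (14/15)| < ε.
Combining over a common denominator, (4s - 10)/(s + 9) − (14/15) = [(4s - 10)·15 − 14·(s + 9)] / [15·(s + 9)] = 46(s − 6) / (15(s + 9)).
So |(4s - 10)/(s + 9) − (14/15)| = 46|s − 6| / (15·|s + 9|).
Require δ ≤ 15/2, so |s + 9| ≥ |15| − |s − 6| > 15 − 15/2 = 15/2.
Hence |(4s - 10)/(s + 9) − (14/15)| < 46|s − 6|/(15·(15/2)) = (92/225)|s − 6|, which is < ε once |s − 6| < (225/92)ε.
Take δ = min(15/2, (225/92)ε). Then 0 < |s − 6| < δ forces both bounds, so |(4s - 10)/(s + 9) − (14/15)| < ε.

δ = min(15/2, (225/92)ε)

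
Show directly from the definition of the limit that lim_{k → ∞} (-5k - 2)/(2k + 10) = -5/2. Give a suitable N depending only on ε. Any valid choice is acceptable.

Let ε > 0 be given. For k ≥ 1, |(-5k - 2)/(2k + 10) + 5/2| = |46|/(2(2k + 10)) = 46/(2(2k + 10)).
Since 2k + 10 ≥ 2k for k ≥ 1, this is ≤ 46/(2·2k) = (23/2)/k.
So |(-5k - 2)/(2k + 10) + 5/2| < ε whenever k > (23/2)/ε.
Take N = (23/2)/ε. If k > N then |(-5k - 2)/(2k + 10) + 5/2| ≤ (23/2)/k < ε.

N = (23/2)/ε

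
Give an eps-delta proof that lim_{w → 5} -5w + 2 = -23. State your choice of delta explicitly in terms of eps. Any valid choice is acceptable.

Suppose eps > 0. We need delta > 0 so that 0 < |w − 5| < delta implies |(-5w + 2) + 23| < eps.
Since (-5w + 2) + 23 = -5(w − 5), we have |(-5w + 2) + 23| = 5|w − 5|.
Thus it suffices that |w − 5| < eps/5.
Take delta = eps/5. If 0 < |w − 5| < delta then |(-5w + 2) + 23| = 5|w − 5| < 5·(eps/5) = eps.

delta = eps/5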